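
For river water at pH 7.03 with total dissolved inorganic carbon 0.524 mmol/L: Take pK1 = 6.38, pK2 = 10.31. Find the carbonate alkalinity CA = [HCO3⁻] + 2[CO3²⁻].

CA = [HCO3⁻] + 2[CO3²⁻] = (α₁ + 2α₂)·DIC
At pH 7.03: [H⁺]/K1 = 10^-0.65 = 0.22387, K2/[H⁺] = 10^-3.28 = 0.00052481
α₁ = 1/(1 + 0.22387 + 0.00052481) = 1/1.2244 = 0.8167; α₂ = α₁·K2/[H⁺] = 0.0004286
α₁ + 2α₂ = 0.8176
CA = 0.8176 × 0.524 = 0.428 mmol/L

CA = 0.428 mmol/L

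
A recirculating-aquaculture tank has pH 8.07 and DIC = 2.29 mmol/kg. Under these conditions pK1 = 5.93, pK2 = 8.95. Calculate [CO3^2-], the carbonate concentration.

[CO3²⁻] = 0.265 mmol/kg

α₂ = 1 / (1 + [H⁺]/K2 + [H⁺]²/(K1K2)) = 1 / (1 + 10^+0.88 + 10^-1.26)
   = 1 / (1 + 7.5858 + 0.054954) = 1/8.6407 = 0.1157
[CO3²⁻] = α₂ × DIC = 0.1157 × 2.29 = 0.265 mmol/kg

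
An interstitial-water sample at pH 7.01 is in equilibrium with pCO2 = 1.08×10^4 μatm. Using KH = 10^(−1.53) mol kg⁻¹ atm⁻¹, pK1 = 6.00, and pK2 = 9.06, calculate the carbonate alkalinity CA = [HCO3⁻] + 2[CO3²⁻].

[CO2*] = KH · pCO2 = 10^(−1.53) × 1.08×10^4×10^-6 = 3.187×10^-4 mol/kg
α₀ = 1/(1 + K1/[H⁺] + K1K2/[H⁺]²) = 1/(1 + 10^+1.01 + 10^-1.04) = 0.08831
DIC = [CO2*]/α₀ = 3.187×10^-4 / 0.08831 = 3.609 mmol/kg
CA = (α₁ + 2α₂)·DIC = (0.9036 + 2×0.008054) × 3.609 = 3.32 mmol/kg

CA = 3.32 mmol/kg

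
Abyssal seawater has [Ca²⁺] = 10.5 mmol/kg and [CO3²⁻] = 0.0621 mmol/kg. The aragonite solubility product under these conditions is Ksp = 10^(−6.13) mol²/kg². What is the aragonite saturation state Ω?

Ω = 0.880

Ksp = 10^(−6.13) = 7.413×10^-7
Ω = [Ca²⁺][CO3²⁻]/Ksp = (10.5×10^-3)(0.0621×10^-3) / 7.413×10^-7 = 0.880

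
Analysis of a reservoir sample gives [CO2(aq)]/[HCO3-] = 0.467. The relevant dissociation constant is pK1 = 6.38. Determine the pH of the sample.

pH = 6.71

From K1 = [H⁺][HCO3-]/[CO2(aq)]:  pH = pK1 − log₁₀([CO2(aq)]/[HCO3-])
log₁₀(0.467) = -0.331
pH = 6.38 − (-0.331) = 6.71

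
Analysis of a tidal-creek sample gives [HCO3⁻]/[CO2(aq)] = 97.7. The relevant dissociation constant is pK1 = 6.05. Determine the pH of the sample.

pH = 8.04

From K1 = [H⁺][HCO3⁻]/[CO2(aq)]:  pH = pK1 + log₁₀([HCO3⁻]/[CO2(aq)])
log₁₀(97.7) = +1.990
pH = 6.05 + (+1.990) = 8.04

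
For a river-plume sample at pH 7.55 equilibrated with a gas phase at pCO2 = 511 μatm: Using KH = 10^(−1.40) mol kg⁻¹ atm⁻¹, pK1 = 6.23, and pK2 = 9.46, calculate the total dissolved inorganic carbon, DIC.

DIC = 0.451 mmol/kg

[CO2*] = KH · pCO2 = 10^(−1.40) × 511×10^-6 = 2.034×10^-5 mol/kg
α₀ = 1/(1 + K1/[H⁺] + K1K2/[H⁺]²) = 1/(1 + 10^+1.32 + 10^-0.59) = 0.04515
DIC = [CO2*]/α₀ = 2.034×10^-5 / 0.04515 = 0.451 mmol/kg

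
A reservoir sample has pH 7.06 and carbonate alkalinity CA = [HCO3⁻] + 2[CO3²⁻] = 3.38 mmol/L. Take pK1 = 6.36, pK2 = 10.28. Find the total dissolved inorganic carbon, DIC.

CA = [HCO3⁻] + 2[CO3²⁻] = (α₁ + 2α₂)·DIC
At pH 7.06: [H⁺]/K1 = 10^-0.70 = 0.19953, K2/[H⁺] = 10^-3.22 = 0.00060256
α₁ = 1/(1 + 0.19953 + 0.00060256) = 1/1.2001 = 0.8332; α₂ = α₁·K2/[H⁺] = 0.0005021
α₁ + 2α₂ = 0.8342
DIC = CA / (α₁ + 2α₂) = 3.38 / 0.8342 = 4.05 mmol/L

DIC = 4.05 mmol/L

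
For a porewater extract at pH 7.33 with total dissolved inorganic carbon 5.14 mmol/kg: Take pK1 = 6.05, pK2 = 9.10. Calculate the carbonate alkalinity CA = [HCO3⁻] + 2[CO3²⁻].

CA = 4.97 mmol/kg

CA = [HCO3⁻] + 2[CO3²⁻] = (α₁ + 2α₂)·DIC
At pH 7.33: [H⁺]/K1 = 10^-1.28 = 0.052481, K2/[H⁺] = 10^-1.77 = 0.016982
α₁ = 1/(1 + 0.052481 + 0.016982) = 1/1.0695 = 0.9350; α₂ = α₁·K2/[H⁺] = 0.01588
α₁ + 2α₂ = 0.9668
CA = 0.9668 × 5.14 = 4.97 mmol/kg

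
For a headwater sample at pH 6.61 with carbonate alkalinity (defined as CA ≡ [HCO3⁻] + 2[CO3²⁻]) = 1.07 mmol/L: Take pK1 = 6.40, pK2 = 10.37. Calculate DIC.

DIC = 1.73 mmol/L

CA = [HCO3⁻] + 2[CO3²⁻] = (α₁ + 2α₂)·DIC
At pH 6.61: [H⁺]/K1 = 10^-0.21 = 0.61660, K2/[H⁺] = 10^-3.76 = 0.00017378
α₁ = 1/(1 + 0.61660 + 0.00017378) = 1/1.6168 = 0.6185; α₂ = α₁·K2/[H⁺] = 0.0001075
α₁ + 2α₂ = 0.6187
DIC = CA / (α₁ + 2α₂) = 1.07 / 0.6187 = 1.73 mmol/L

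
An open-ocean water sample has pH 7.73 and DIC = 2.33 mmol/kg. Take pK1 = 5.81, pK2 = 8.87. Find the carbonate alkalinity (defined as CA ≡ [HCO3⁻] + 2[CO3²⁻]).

CA = 2.46 mmol/kg

CA = [HCO3⁻] + 2[CO3²⁻] = (α₁ + 2α₂)·DIC
At pH 7.73: [H⁺]/K1 = 10^-1.92 = 0.012023, K2/[H⁺] = 10^-1.14 = 0.072444
α₁ = 1/(1 + 0.012023 + 0.072444) = 1/1.0845 = 0.9221; α₂ = α₁·K2/[H⁺] = 0.06680
α₁ + 2α₂ = 1.0557
CA = 1.0557 × 2.33 = 2.46 mmol/kg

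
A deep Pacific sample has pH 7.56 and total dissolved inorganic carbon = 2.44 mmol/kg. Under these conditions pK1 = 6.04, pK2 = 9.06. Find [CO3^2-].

[CO3²⁻] = 0.0727 mmol/kg

α₂ = 1 / (1 + [H⁺]/K2 + [H⁺]²/(K1K2)) = 1 / (1 + 10^+1.50 + 10^-0.02)
   = 1 / (1 + 31.623 + 0.95499) = 1/33.578 = 0.02978
[CO3²⁻] = α₂ × DIC = 0.02978 × 2.44 = 0.0727 mmol/kg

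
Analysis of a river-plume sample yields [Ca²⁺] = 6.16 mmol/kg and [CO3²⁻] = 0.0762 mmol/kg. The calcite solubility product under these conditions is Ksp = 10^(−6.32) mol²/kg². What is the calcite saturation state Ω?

Ksp = 10^(−6.32) = 4.786×10^-7
Ω = [Ca²⁺][CO3²⁻]/Ksp = (6.16×10^-3)(0.0762×10^-3) / 4.786×10^-7 = 0.981

Ω = 0.981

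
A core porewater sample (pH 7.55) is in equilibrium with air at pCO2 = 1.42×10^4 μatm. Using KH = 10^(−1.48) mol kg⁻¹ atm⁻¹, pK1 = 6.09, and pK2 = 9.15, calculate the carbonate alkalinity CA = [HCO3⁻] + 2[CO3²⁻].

[CO2*] = KH · pCO2 = 10^(−1.48) × 1.42×10^4×10^-6 = 4.702×10^-4 mol/kg
α₀ = 1/(1 + K1/[H⁺] + K1K2/[H⁺]²) = 1/(1 + 10^+1.46 + 10^-0.14) = 0.03272
DIC = [CO2*]/α₀ = 4.702×10^-4 / 0.03272 = 14.37 mmol/kg
CA = (α₁ + 2α₂)·DIC = (0.9436 + 2×0.02370) × 14.37 = 14.2 mmol/kg

CA = 14.2 mmol/kg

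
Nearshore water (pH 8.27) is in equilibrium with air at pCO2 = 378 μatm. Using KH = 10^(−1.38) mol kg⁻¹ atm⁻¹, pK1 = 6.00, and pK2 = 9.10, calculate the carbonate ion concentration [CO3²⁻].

[CO2*] = KH · pCO2 = 10^(−1.38) × 378×10^-6 = 1.576×10^-5 mol/kg
α₀ = 1/(1 + K1/[H⁺] + K1K2/[H⁺]²) = 1/(1 + 10^+2.27 + 10^+1.44) = 0.004657
DIC = [CO2*]/α₀ = 1.576×10^-5 / 0.004657 = 3.384 mmol/kg
[CO3²⁻] = α₂·DIC; α₂ = 0.1283, so [CO3²⁻] = 0.1283 × 3.384 = 0.434 mmol/kg

[CO3²⁻] = 0.434 mmol/kg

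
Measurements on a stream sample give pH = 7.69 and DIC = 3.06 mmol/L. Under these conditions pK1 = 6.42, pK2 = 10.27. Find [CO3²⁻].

[CO3²⁻] = 7.62 μmol/L

α₂ = 1 / (1 + [H⁺]/K2 + [H⁺]²/(K1K2)) = 1 / (1 + 10^+2.58 + 10^+1.31)
   = 1 / (1 + 380.19 + 20.417) = 1/401.61 = 0.002490
[CO3²⁻] = α₂ × DIC = 0.002490 × 3.06 = 0.00762 mmol/L = 7.62 μmol/L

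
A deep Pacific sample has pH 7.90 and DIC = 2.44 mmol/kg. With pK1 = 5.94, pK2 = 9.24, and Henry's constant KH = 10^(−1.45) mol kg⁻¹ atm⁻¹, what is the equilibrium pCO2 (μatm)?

α₀ = 1 / (1 + K1/[H⁺] + K1K2/[H⁺]²) = 1 / (1 + 10^+1.96 + 10^+0.62)
   = 1 / (1 + 91.201 + 4.1687) = 1/96.370 = 0.01038
[CO2*] = α₀ × DIC = 0.01038 × 2.44 = 0.02532 mmol/kg
pCO2 = [CO2*]/KH = 2.532×10^-5 / 3.548×10^-2 = 714 μatm

pCO2 = 714 μatm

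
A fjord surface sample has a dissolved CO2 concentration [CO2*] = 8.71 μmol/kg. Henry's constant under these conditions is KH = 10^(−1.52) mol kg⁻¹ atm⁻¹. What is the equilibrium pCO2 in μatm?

KH = 10^(−1.52) = 3.020×10^-2 mol kg⁻¹ atm⁻¹
pCO2 = [CO2*]/KH = 8.71×10^-6 / 3.020×10^-2 = 2.88×10^-4 atm = 288 μatm

pCO2 = 288 μatm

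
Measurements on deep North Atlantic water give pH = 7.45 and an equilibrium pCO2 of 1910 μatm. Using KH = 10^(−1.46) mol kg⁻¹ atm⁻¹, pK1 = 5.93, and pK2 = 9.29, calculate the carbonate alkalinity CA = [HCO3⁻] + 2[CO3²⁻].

CA = 2.26 mmol/kg

[CO2*] = KH · pCO2 = 10^(−1.46) × 1910×10^-6 = 6.623×10^-5 mol/kg
α₀ = 1/(1 + K1/[H⁺] + K1K2/[H⁺]²) = 1/(1 + 10^+1.52 + 10^-0.32) = 0.02891
DIC = [CO2*]/α₀ = 6.623×10^-5 / 0.02891 = 2.291 mmol/kg
CA = (α₁ + 2α₂)·DIC = (0.9573 + 2×0.01384) × 2.291 = 2.26 mmol/kg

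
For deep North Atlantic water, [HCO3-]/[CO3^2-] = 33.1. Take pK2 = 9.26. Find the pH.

pH = 7.74

From K2 = [H⁺][CO3^2-]/[HCO3-]:  pH = pK2 − log₁₀([HCO3-]/[CO3^2-])
log₁₀(33.1) = +1.520
pH = 9.26 − (+1.520) = 7.74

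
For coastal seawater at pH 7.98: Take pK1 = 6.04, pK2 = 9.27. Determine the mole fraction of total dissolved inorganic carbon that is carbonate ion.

α₂ = 1 / (1 + [H⁺]/K2 + [H⁺]²/(K1K2)) = 1 / (1 + 10^+1.29 + 10^-0.65)
   = 1 / (1 + 19.498 + 0.22387) = 1/20.722 = 0.04826

α₂ = 0.0483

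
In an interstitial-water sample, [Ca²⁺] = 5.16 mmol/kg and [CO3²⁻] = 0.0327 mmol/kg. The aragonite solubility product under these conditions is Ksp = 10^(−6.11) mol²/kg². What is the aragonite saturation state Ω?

Ω = 0.217

Ksp = 10^(−6.11) = 7.762×10^-7
Ω = [Ca²⁺][CO3²⁻]/Ksp = (5.16×10^-3)(0.0327×10^-3) / 7.762×10^-7 = 0.217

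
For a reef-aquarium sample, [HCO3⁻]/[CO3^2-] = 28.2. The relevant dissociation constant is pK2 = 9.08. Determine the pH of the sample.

From K2 = [H⁺][CO3^2-]/[HCO3⁻]:  pH = pK2 − log₁₀([HCO3⁻]/[CO3^2-])
log₁₀(28.2) = +1.450
pH = 9.08 − (+1.450) = 7.63

pH = 7.63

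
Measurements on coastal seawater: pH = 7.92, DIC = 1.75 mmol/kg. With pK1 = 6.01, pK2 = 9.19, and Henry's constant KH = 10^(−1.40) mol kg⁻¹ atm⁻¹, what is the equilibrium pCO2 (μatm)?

α₀ = 1 / (1 + K1/[H⁺] + K1K2/[H⁺]²) = 1 / (1 + 10^+1.91 + 10^+0.64)
   = 1 / (1 + 81.283 + 4.3652) = 1/86.648 = 0.01154
[CO2*] = α₀ × DIC = 0.01154 × 1.75 = 0.02020 mmol/kg
pCO2 = [CO2*]/KH = 2.020×10^-5 / 3.981×10^-2 = 507 μatm

pCO2 = 507 μatm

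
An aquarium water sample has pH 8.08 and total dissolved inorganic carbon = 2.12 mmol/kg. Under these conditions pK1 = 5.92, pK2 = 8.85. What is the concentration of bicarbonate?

[HCO3⁻] = 1.80 mmol/kg

α₁ = 1 / (1 + [H⁺]/K1 + K2/[H⁺]) = 1 / (1 + 10^-2.16 + 10^-0.77)
   = 1 / (1 + 0.0069183 + 0.16982) = 1/1.1767 = 0.8498
[HCO3⁻] = α₁ × DIC = 0.8498 × 2.12 = 1.80 mmol/kg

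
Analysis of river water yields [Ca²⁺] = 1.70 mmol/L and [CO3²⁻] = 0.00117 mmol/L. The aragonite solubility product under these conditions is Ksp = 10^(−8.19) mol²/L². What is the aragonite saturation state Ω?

Ksp = 10^(−8.19) = 6.457×10^-9
Ω = [Ca²⁺][CO3²⁻]/Ksp = (1.70×10^-3)(0.00117×10^-3) / 6.457×10^-9 = 0.308

Ω = 0.308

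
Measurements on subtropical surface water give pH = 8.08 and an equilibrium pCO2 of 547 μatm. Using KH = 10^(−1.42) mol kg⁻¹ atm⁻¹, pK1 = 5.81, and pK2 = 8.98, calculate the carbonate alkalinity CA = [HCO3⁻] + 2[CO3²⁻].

CA = 4.85 mmol/kg

[CO2*] = KH · pCO2 = 10^(−1.42) × 547×10^-6 = 2.080×10^-5 mol/kg
α₀ = 1/(1 + K1/[H⁺] + K1K2/[H⁺]²) = 1/(1 + 10^+2.27 + 10^+1.37) = 0.004747
DIC = [CO2*]/α₀ = 2.080×10^-5 / 0.004747 = 4.381 mmol/kg
CA = (α₁ + 2α₂)·DIC = (0.8840 + 2×0.1113) × 4.381 = 4.85 mmol/kg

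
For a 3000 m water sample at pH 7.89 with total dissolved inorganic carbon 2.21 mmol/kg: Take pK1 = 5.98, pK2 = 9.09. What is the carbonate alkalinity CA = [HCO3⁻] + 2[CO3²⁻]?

CA = 2.31 mmol/kg

CA = [HCO3⁻] + 2[CO3²⁻] = (α₁ + 2α₂)·DIC
At pH 7.89: [H⁺]/K1 = 10^-1.91 = 0.012303, K2/[H⁺] = 10^-1.20 = 0.063096
α₁ = 1/(1 + 0.012303 + 0.063096) = 1/1.0754 = 0.9299; α₂ = α₁·K2/[H⁺] = 0.05867
α₁ + 2α₂ = 1.0472
CA = 1.0472 × 2.21 = 2.31 mmol/kg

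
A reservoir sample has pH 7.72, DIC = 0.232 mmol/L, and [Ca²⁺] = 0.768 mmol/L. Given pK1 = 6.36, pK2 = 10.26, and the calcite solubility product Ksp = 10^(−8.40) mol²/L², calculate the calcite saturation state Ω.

Ω = 0.123

α₂ = 1 / (1 + [H⁺]/K2 + [H⁺]²/(K1K2)) = 1 / (1 + 10^+2.54 + 10^+1.18)
   = 1 / (1 + 346.74 + 15.136) = 1/362.87 = 0.002756
[CO3²⁻] = α₂ × DIC = 0.002756 × 0.232 = 0.0006393 mmol/L = 0.6393 μmol/L
Ksp = 10^(−8.40) = 3.981×10^-9
Ω = [Ca²⁺][CO3²⁻]/Ksp = (0.768×10^-3)(6.393×10^-7) / 3.981×10^-9 = 0.123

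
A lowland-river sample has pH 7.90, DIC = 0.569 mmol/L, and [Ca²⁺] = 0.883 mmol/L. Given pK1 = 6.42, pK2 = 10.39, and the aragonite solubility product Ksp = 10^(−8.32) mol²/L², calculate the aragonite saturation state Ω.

α₂ = 1 / (1 + [H⁺]/K2 + [H⁺]²/(K1K2)) = 1 / (1 + 10^+2.49 + 10^+1.01)
   = 1 / (1 + 309.03 + 10.233) = 1/320.26 = 0.003122
[CO3²⁻] = α₂ × DIC = 0.003122 × 0.569 = 0.001777 mmol/L = 1.777 μmol/L
Ksp = 10^(−8.32) = 4.786×10^-9
Ω = [Ca²⁺][CO3²⁻]/Ksp = (0.883×10^-3)(1.777×10^-6) / 4.786×10^-9 = 0.328

Ω = 0.328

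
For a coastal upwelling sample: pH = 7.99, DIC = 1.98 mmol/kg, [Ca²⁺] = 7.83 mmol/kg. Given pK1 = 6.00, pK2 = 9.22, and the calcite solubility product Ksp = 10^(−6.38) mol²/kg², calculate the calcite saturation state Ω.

α₂ = 1 / (1 + [H⁺]/K2 + [H⁺]²/(K1K2)) = 1 / (1 + 10^+1.23 + 10^-0.76)
   = 1 / (1 + 16.982 + 0.17378) = 1/18.156 = 0.05508
[CO3²⁻] = α₂ × DIC = 0.05508 × 1.98 = 0.1091 mmol/kg
Ksp = 10^(−6.38) = 4.169×10^-7
Ω = [Ca²⁺][CO3²⁻]/Ksp = (7.83×10^-3)(1.091×10^-4) / 4.169×10^-7 = 2.05

Ω = 2.05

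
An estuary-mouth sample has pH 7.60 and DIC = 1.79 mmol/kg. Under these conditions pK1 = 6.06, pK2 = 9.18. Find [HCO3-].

α₁ = 1 / (1 + [H⁺]/K1 + K2/[H⁺]) = 1 / (1 + 10^-1.54 + 10^-1.58)
   = 1 / (1 + 0.028840 + 0.026303) = 1/1.0551 = 0.9477
[HCO3⁻] = α₁ × DIC = 0.9477 × 1.79 = 1.70 mmol/kg

[HCO3⁻] = 1.70 mmol/kg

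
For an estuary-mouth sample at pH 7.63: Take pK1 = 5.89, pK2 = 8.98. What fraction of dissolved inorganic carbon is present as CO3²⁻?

α₂ = 1 / (1 + [H⁺]/K2 + [H⁺]²/(K1K2)) = 1 / (1 + 10^+1.35 + 10^-0.39)
   = 1 / (1 + 22.387 + 0.40738) = 1/23.795 = 0.04203

α₂ = 0.0420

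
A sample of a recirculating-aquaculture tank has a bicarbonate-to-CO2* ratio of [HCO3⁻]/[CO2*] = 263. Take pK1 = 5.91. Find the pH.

pH = 8.33

From K1 = [H⁺][HCO3⁻]/[CO2*]:  pH = pK1 + log₁₀([HCO3⁻]/[CO2*])
log₁₀(263) = +2.420
pH = 5.91 + (+2.420) = 8.33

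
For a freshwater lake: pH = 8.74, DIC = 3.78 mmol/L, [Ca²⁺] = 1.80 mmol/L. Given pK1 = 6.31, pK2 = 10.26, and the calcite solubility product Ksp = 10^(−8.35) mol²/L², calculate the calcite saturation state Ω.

α₂ = 1 / (1 + [H⁺]/K2 + [H⁺]²/(K1K2)) = 1 / (1 + 10^+1.52 + 10^-0.91)
   = 1 / (1 + 33.113 + 0.12303) = 1/34.236 = 0.02921
[CO3²⁻] = α₂ × DIC = 0.02921 × 3.78 = 0.1104 mmol/L
Ksp = 10^(−8.35) = 4.467×10^-9
Ω = [Ca²⁺][CO3²⁻]/Ksp = (1.80×10^-3)(1.104×10^-4) / 4.467×10^-9 = 44.5

Ω = 44.5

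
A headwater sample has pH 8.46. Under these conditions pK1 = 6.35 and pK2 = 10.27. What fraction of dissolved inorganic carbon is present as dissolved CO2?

α₀ = 1 / (1 + K1/[H⁺] + K1K2/[H⁺]²) = 1 / (1 + 10^+2.11 + 10^+0.30)
   = 1 / (1 + 128.82 + 1.9953) = 1/131.82 = 0.007586

α₀ = 0.00759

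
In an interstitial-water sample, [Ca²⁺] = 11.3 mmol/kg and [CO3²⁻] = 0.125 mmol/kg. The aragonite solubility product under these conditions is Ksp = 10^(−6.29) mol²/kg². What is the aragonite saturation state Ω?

Ω = 2.75

Ksp = 10^(−6.29) = 5.129×10^-7
Ω = [Ca²⁺][CO3²⁻]/Ksp = (11.3×10^-3)(0.125×10^-3) / 5.129×10^-7 = 2.75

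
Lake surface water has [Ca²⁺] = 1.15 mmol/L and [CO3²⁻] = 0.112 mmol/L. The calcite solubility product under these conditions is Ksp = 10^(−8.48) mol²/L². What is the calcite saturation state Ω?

Ω = 38.9

Ksp = 10^(−8.48) = 3.311×10^-9
Ω = [Ca²⁺][CO3²⁻]/Ksp = (1.15×10^-3)(0.112×10^-3) / 3.311×10^-9 = 38.9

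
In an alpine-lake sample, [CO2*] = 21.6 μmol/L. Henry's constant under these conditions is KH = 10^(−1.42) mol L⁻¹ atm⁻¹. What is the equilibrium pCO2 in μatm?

KH = 10^(−1.42) = 3.802×10^-2 mol L⁻¹ atm⁻¹
pCO2 = [CO2*]/KH = 21.6×10^-6 / 3.802×10^-2 = 5.68×10^-4 atm = 568 μatm

pCO2 = 568 μatm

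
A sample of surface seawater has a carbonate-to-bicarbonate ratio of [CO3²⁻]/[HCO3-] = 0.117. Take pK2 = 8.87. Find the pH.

pH = 7.94

From K2 = [H⁺][CO3²⁻]/[HCO3-]:  pH = pK2 + log₁₀([CO3²⁻]/[HCO3-])
log₁₀(0.117) = -0.932
pH = 8.87 + (-0.932) = 7.94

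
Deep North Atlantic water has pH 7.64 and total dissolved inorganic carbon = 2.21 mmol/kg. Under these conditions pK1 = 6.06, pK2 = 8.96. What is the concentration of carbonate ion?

α₂ = 1 / (1 + [H⁺]/K2 + [H⁺]²/(K1K2)) = 1 / (1 + 10^+1.32 + 10^-0.26)
   = 1 / (1 + 20.893 + 0.54954) = 1/22.443 = 0.04456
[CO3²⁻] = α₂ × DIC = 0.04456 × 2.21 = 0.0985 mmol/kg

[CO3²⁻] = 0.0985 mmol/kg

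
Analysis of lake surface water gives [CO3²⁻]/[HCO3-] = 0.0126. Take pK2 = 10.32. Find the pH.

pH = 8.42

From K2 = [H⁺][CO3²⁻]/[HCO3-]:  pH = pK2 + log₁₀([CO3²⁻]/[HCO3-])
log₁₀(0.0126) = -1.900
pH = 10.32 + (-1.900) = 8.42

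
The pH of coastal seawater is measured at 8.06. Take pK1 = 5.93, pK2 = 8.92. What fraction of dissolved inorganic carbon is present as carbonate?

α₂ = 1 / (1 + [H⁺]/K2 + [H⁺]²/(K1K2)) = 1 / (1 + 10^+0.86 + 10^-1.27)
   = 1 / (1 + 7.2444 + 0.053703) = 1/8.2981 = 0.1205

α₂ = 0.121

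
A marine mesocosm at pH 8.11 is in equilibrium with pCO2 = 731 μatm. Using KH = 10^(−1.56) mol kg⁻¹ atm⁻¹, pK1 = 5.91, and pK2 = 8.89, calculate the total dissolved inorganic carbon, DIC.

[CO2*] = KH · pCO2 = 10^(−1.56) × 731×10^-6 = 2.013×10^-5 mol/kg
α₀ = 1/(1 + K1/[H⁺] + K1K2/[H⁺]²) = 1/(1 + 10^+2.20 + 10^+1.42) = 0.005382
DIC = [CO2*]/α₀ = 2.013×10^-5 / 0.005382 = 3.74 mmol/kg

DIC = 3.74 mmol/kg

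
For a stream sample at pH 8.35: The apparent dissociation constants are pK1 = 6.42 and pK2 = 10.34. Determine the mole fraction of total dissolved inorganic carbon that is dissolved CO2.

α₀ = 1 / (1 + K1/[H⁺] + K1K2/[H⁺]²) = 1 / (1 + 10^+1.93 + 10^-0.06)
   = 1 / (1 + 85.114 + 0.87096) = 1/86.985 = 0.01150

α₀ = 0.0115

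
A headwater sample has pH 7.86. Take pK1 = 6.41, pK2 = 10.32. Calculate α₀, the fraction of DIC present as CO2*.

α₀ = 1 / (1 + K1/[H⁺] + K1K2/[H⁺]²) = 1 / (1 + 10^+1.45 + 10^-1.01)
   = 1 / (1 + 28.184 + 0.097724) = 1/29.282 = 0.03415

α₀ = 0.0342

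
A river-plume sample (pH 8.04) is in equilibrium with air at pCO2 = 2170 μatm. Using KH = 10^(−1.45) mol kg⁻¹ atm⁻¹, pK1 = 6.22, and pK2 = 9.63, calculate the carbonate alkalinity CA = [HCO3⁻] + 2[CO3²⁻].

CA = 5.35 mmol/kg

[CO2*] = KH · pCO2 = 10^(−1.45) × 2170×10^-6 = 7.699×10^-5 mol/kg
α₀ = 1/(1 + K1/[H⁺] + K1K2/[H⁺]²) = 1/(1 + 10^+1.82 + 10^+0.23) = 0.01454
DIC = [CO2*]/α₀ = 7.699×10^-5 / 0.01454 = 5.295 mmol/kg
CA = (α₁ + 2α₂)·DIC = (0.9608 + 2×0.02470) × 5.295 = 5.35 mmol/kg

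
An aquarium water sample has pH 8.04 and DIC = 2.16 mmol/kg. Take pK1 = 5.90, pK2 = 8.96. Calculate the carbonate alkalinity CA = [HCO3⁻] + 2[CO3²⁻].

CA = [HCO3⁻] + 2[CO3²⁻] = (α₁ + 2α₂)·DIC
At pH 8.04: [H⁺]/K1 = 10^-2.14 = 0.0072444, K2/[H⁺] = 10^-0.92 = 0.12023
α₁ = 1/(1 + 0.0072444 + 0.12023) = 1/1.1275 = 0.8869; α₂ = α₁·K2/[H⁺] = 0.1066
α₁ + 2α₂ = 1.1002
CA = 1.1002 × 2.16 = 2.38 mmol/kg

CA = 2.38 mmol/kg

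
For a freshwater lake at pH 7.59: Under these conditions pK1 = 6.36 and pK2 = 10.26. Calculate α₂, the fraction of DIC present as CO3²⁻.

α₂ = 1 / (1 + [H⁺]/K2 + [H⁺]²/(K1K2)) = 1 / (1 + 10^+2.67 + 10^+1.44)
   = 1 / (1 + 467.74 + 27.542) = 1/496.28 = 0.002015

α₂ = 0.00202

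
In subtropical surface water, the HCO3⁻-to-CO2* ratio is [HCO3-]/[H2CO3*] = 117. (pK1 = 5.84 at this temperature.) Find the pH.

From K1 = [H⁺][HCO3-]/[H2CO3*]:  pH = pK1 + log₁₀([HCO3-]/[H2CO3*])
log₁₀(117) = +2.068
pH = 5.84 + (+2.068) = 7.91

pH = 7.91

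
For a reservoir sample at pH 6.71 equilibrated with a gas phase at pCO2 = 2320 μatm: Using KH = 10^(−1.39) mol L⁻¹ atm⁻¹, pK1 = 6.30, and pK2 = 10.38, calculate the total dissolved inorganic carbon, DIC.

[CO2*] = KH · pCO2 = 10^(−1.39) × 2320×10^-6 = 9.451×10^-5 mol/L
α₀ = 1/(1 + K1/[H⁺] + K1K2/[H⁺]²) = 1/(1 + 10^+0.41 + 10^-3.26) = 0.2800
DIC = [CO2*]/α₀ = 9.451×10^-5 / 0.2800 = 0.337 mmol/L

DIC = 0.337 mmol/L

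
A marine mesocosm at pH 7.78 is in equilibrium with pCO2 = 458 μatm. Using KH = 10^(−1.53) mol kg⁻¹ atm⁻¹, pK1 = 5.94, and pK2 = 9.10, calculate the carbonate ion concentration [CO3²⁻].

[CO3²⁻] = 0.0448 mmol/kg

[CO2*] = KH · pCO2 = 10^(−1.53) × 458×10^-6 = 1.352×10^-5 mol/kg
α₀ = 1/(1 + K1/[H⁺] + K1K2/[H⁺]²) = 1/(1 + 10^+1.84 + 10^+0.52) = 0.01361
DIC = [CO2*]/α₀ = 1.352×10^-5 / 0.01361 = 0.9934 mmol/kg
[CO3²⁻] = α₂·DIC; α₂ = 0.04506, so [CO3²⁻] = 0.04506 × 0.9934 = 0.0448 mmol/kg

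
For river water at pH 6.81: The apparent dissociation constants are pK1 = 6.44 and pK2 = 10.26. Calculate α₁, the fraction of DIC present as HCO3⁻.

α₁ = 0.701

α₁ = 1 / (1 + [H⁺]/K1 + K2/[H⁺]) = 1 / (1 + 10^-0.37 + 10^-3.45)
   = 1 / (1 + 0.42658 + 0.00035481) = 1/1.4269 = 0.7008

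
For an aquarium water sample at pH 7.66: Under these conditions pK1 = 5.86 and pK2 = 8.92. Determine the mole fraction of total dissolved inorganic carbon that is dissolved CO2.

α₀ = 0.0148

α₀ = 1 / (1 + K1/[H⁺] + K1K2/[H⁺]²) = 1 / (1 + 10^+1.80 + 10^+0.54)
   = 1 / (1 + 63.096 + 3.4674) = 1/67.563 = 0.01480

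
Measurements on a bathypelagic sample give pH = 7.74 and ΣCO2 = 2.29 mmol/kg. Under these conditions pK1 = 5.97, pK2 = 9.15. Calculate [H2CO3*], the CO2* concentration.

[CO2*] = 0.0368 mmol/kg

α₀ = 1 / (1 + K1/[H⁺] + K1K2/[H⁺]²) = 1 / (1 + 10^+1.77 + 10^+0.36)
   = 1 / (1 + 58.884 + 2.2909) = 1/62.175 = 0.01608
[CO2*] = α₀ × DIC = 0.01608 × 2.29 = 0.0368 mmol/kg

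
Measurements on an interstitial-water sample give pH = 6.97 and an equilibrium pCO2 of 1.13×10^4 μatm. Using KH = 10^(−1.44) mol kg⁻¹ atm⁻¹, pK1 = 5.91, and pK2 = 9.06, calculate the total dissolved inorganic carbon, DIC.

DIC = 5.16 mmol/kg

[CO2*] = KH · pCO2 = 10^(−1.44) × 1.13×10^4×10^-6 = 4.103×10^-4 mol/kg
α₀ = 1/(1 + K1/[H⁺] + K1K2/[H⁺]²) = 1/(1 + 10^+1.06 + 10^-1.03) = 0.07952
DIC = [CO2*]/α₀ = 4.103×10^-4 / 0.07952 = 5.16 mmol/kg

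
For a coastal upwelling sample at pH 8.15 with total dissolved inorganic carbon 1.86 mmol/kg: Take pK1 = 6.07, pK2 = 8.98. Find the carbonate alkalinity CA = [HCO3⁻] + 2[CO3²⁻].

CA = 2.08 mmol/kg

CA = [HCO3⁻] + 2[CO3²⁻] = (α₁ + 2α₂)·DIC
At pH 8.15: [H⁺]/K1 = 10^-2.08 = 0.0083176, K2/[H⁺] = 10^-0.83 = 0.14791
α₁ = 1/(1 + 0.0083176 + 0.14791) = 1/1.1562 = 0.8649; α₂ = α₁·K2/[H⁺] = 0.1279
α₁ + 2α₂ = 1.1207
CA = 1.1207 × 1.86 = 2.08 mmol/kg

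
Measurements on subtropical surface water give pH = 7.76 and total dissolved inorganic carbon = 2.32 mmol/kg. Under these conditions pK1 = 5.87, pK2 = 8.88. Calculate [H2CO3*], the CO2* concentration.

[CO2*] = 0.0275 mmol/kg

α₀ = 1 / (1 + K1/[H⁺] + K1K2/[H⁺]²) = 1 / (1 + 10^+1.89 + 10^+0.77)
   = 1 / (1 + 77.625 + 5.8884) = 1/84.513 = 0.01183
[CO2*] = α₀ × DIC = 0.01183 × 2.32 = 0.0275 mmol/kg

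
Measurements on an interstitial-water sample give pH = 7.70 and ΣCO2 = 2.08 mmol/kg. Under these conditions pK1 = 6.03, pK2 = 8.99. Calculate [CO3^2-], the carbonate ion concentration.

[CO3²⁻] = 0.0994 mmol/kg

α₂ = 1 / (1 + [H⁺]/K2 + [H⁺]²/(K1K2)) = 1 / (1 + 10^+1.29 + 10^-0.38)
   = 1 / (1 + 19.498 + 0.41687) = 1/20.915 = 0.04781
[CO3²⁻] = α₂ × DIC = 0.04781 × 2.08 = 0.0994 mmol/kg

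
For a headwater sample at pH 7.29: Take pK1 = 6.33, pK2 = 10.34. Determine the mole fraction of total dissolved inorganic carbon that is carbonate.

α₂ = 1 / (1 + [H⁺]/K2 + [H⁺]²/(K1K2)) = 1 / (1 + 10^+3.05 + 10^+2.09)
   = 1 / (1 + 1122.0 + 123.03) = 1/1246.0 = 0.0008025

α₂ = 0.000803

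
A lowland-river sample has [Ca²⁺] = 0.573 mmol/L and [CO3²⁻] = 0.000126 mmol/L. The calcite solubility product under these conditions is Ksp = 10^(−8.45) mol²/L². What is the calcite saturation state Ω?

Ksp = 10^(−8.45) = 3.548×10^-9
Ω = [Ca²⁺][CO3²⁻]/Ksp = (0.573×10^-3)(0.000126×10^-3) / 3.548×10^-9 = 0.0203

Ω = 0.0203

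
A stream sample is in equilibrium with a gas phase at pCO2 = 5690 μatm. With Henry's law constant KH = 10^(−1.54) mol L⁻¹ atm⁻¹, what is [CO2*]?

KH = 10^(−1.54) = 2.884×10^-2 mol L⁻¹ atm⁻¹
[CO2*] = KH · pCO2 = 2.884×10^-2 × 5690×10^-6 atm = 1.64×10^-4 mol/L

[CO2*] = 164 μmol/L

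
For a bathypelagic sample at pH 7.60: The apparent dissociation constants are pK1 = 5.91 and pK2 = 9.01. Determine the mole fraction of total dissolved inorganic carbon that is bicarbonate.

α₁ = 1 / (1 + [H⁺]/K1 + K2/[H⁺]) = 1 / (1 + 10^-1.69 + 10^-1.41)
   = 1 / (1 + 0.020417 + 0.038905) = 1/1.0593 = 0.9440

α₁ = 0.944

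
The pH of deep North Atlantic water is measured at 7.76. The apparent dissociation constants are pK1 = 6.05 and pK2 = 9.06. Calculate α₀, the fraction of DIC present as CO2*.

α₀ = 0.0182

α₀ = 1 / (1 + K1/[H⁺] + K1K2/[H⁺]²) = 1 / (1 + 10^+1.71 + 10^+0.41)
   = 1 / (1 + 51.286 + 2.5704) = 1/54.857 = 0.01823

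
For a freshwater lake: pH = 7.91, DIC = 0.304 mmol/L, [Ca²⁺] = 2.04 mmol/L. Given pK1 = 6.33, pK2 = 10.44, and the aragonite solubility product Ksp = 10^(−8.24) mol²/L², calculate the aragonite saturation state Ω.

Ω = 0.309

α₂ = 1 / (1 + [H⁺]/K2 + [H⁺]²/(K1K2)) = 1 / (1 + 10^+2.53 + 10^+0.95)
   = 1 / (1 + 338.84 + 8.9125) = 1/348.76 = 0.002867
[CO3²⁻] = α₂ × DIC = 0.002867 × 0.304 = 0.0008717 mmol/L = 0.8717 μmol/L
Ksp = 10^(−8.24) = 5.754×10^-9
Ω = [Ca²⁺][CO3²⁻]/Ksp = (2.04×10^-3)(8.717×10^-7) / 5.754×10^-9 = 0.309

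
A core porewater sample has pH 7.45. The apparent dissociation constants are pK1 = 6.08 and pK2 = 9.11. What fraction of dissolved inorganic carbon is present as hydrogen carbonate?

α₁ = 1 / (1 + [H⁺]/K1 + K2/[H⁺]) = 1 / (1 + 10^-1.37 + 10^-1.66)
   = 1 / (1 + 0.042658 + 0.021878) = 1/1.0645 = 0.9394

α₁ = 0.939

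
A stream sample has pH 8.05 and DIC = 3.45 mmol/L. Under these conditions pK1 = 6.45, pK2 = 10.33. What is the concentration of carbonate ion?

[CO3²⁻] = 17.6 μmol/L

α₂ = 1 / (1 + [H⁺]/K2 + [H⁺]²/(K1K2)) = 1 / (1 + 10^+2.28 + 10^+0.68)
   = 1 / (1 + 190.55 + 4.7863) = 1/196.33 = 0.005093
[CO3²⁻] = α₂ × DIC = 0.005093 × 3.45 = 0.0176 mmol/L = 17.6 μmol/L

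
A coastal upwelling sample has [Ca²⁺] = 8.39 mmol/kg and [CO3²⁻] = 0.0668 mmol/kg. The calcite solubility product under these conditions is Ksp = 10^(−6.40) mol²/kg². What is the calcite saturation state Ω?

Ω = 1.41

Ksp = 10^(−6.40) = 3.981×10^-7
Ω = [Ca²⁺][CO3²⁻]/Ksp = (8.39×10^-3)(0.0668×10^-3) / 3.981×10^-7 = 1.41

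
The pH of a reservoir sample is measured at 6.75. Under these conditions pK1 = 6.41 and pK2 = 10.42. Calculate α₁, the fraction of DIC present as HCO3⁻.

α₁ = 1 / (1 + [H⁺]/K1 + K2/[H⁺]) = 1 / (1 + 10^-0.34 + 10^-3.67)
   = 1 / (1 + 0.45709 + 0.00021380) = 1/1.4573 = 0.6862

α₁ = 0.686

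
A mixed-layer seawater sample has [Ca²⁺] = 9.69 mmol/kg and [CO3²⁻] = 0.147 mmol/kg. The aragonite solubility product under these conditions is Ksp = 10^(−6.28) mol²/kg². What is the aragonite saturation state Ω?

Ω = 2.71

Ksp = 10^(−6.28) = 5.248×10^-7
Ω = [Ca²⁺][CO3²⁻]/Ksp = (9.69×10^-3)(0.147×10^-3) / 5.248×10^-7 = 2.71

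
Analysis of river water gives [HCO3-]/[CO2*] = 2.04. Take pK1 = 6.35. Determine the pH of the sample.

From K1 = [H⁺][HCO3-]/[CO2*]:  pH = pK1 + log₁₀([HCO3-]/[CO2*])
log₁₀(2.04) = +0.310
pH = 6.35 + (+0.310) = 6.66

pH = 6.66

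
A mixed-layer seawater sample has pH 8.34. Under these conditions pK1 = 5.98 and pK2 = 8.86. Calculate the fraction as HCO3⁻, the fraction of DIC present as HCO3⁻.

α₁ = 1 / (1 + [H⁺]/K1 + K2/[H⁺]) = 1 / (1 + 10^-2.36 + 10^-0.52)
   = 1 / (1 + 0.0043652 + 0.30200) = 1/1.3064 = 0.7655

α₁ = 0.765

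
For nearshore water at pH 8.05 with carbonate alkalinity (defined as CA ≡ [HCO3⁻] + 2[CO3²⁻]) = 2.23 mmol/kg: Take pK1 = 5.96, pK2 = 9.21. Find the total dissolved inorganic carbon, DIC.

CA = [HCO3⁻] + 2[CO3²⁻] = (α₁ + 2α₂)·DIC
At pH 8.05: [H⁺]/K1 = 10^-2.09 = 0.0081283, K2/[H⁺] = 10^-1.16 = 0.069183
α₁ = 1/(1 + 0.0081283 + 0.069183) = 1/1.0773 = 0.9282; α₂ = α₁·K2/[H⁺] = 0.06422
α₁ + 2α₂ = 1.0567
DIC = CA / (α₁ + 2α₂) = 2.23 / 1.0567 = 2.11 mmol/kg

DIC = 2.11 mmol/kg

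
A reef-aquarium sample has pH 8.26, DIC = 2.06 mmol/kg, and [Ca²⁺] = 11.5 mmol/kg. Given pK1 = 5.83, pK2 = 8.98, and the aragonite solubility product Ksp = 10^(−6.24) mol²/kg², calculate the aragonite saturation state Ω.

α₂ = 1 / (1 + [H⁺]/K2 + [H⁺]²/(K1K2)) = 1 / (1 + 10^+0.72 + 10^-1.71)
   = 1 / (1 + 5.2481 + 0.019498) = 1/6.2676 = 0.1596
[CO3²⁻] = α₂ × DIC = 0.1596 × 2.06 = 0.3287 mmol/kg
Ksp = 10^(−6.24) = 5.754×10^-7
Ω = [Ca²⁺][CO3²⁻]/Ksp = (11.5×10^-3)(3.287×10^-4) / 5.754×10^-7 = 6.57

Ω = 6.57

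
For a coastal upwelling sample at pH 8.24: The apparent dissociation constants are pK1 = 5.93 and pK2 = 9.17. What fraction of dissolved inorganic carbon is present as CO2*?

α₀ = 1 / (1 + K1/[H⁺] + K1K2/[H⁺]²) = 1 / (1 + 10^+2.31 + 10^+1.38)
   = 1 / (1 + 204.17 + 23.988) = 1/229.16 = 0.004364

α₀ = 0.00436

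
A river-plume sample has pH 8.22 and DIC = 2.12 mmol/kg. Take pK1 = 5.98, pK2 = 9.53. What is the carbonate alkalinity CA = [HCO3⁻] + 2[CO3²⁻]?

CA = [HCO3⁻] + 2[CO3²⁻] = (α₁ + 2α₂)·DIC
At pH 8.22: [H⁺]/K1 = 10^-2.24 = 0.0057544, K2/[H⁺] = 10^-1.31 = 0.048978
α₁ = 1/(1 + 0.0057544 + 0.048978) = 1/1.0547 = 0.9481; α₂ = α₁·K2/[H⁺] = 0.04644
α₁ + 2α₂ = 1.0410
CA = 1.0410 × 2.12 = 2.21 mmol/kg

CA = 2.21 mmol/kg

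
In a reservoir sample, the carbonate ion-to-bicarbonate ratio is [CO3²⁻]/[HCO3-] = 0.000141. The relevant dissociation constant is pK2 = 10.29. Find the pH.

pH = 6.44

From K2 = [H⁺][CO3²⁻]/[HCO3-]:  pH = pK2 + log₁₀([CO3²⁻]/[HCO3-])
log₁₀(0.000141) = -3.851
pH = 10.29 + (-3.851) = 6.44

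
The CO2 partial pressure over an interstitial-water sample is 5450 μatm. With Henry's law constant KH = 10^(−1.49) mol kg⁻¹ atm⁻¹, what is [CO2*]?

[CO2*] = 176 μmol/kg

KH = 10^(−1.49) = 3.236×10^-2 mol kg⁻¹ atm⁻¹
[CO2*] = KH · pCO2 = 3.236×10^-2 × 5450×10^-6 atm = 1.76×10^-4 mol/kg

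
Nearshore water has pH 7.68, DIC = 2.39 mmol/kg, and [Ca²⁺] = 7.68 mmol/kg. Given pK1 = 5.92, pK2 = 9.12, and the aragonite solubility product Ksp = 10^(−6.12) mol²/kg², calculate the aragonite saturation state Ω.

Ω = 0.834

α₂ = 1 / (1 + [H⁺]/K2 + [H⁺]²/(K1K2)) = 1 / (1 + 10^+1.44 + 10^-0.32)
   = 1 / (1 + 27.542 + 0.47863) = 1/29.021 = 0.03446
[CO3²⁻] = α₂ × DIC = 0.03446 × 2.39 = 0.08235 mmol/kg
Ksp = 10^(−6.12) = 7.586×10^-7
Ω = [Ca²⁺][CO3²⁻]/Ksp = (7.68×10^-3)(8.235×10^-5) / 7.586×10^-7 = 0.834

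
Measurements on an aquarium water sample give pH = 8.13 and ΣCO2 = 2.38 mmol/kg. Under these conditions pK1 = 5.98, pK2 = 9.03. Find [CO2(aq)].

[CO2*] = 14.9 μmol/kg

α₀ = 1 / (1 + K1/[H⁺] + K1K2/[H⁺]²) = 1 / (1 + 10^+2.15 + 10^+1.25)
   = 1 / (1 + 141.25 + 17.783) = 1/160.04 = 0.006249
[CO2*] = α₀ × DIC = 0.006249 × 2.38 = 0.0149 mmol/kg = 14.9 μmol/kg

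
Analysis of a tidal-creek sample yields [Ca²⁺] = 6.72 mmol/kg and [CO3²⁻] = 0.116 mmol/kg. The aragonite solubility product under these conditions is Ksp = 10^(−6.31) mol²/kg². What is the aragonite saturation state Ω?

Ω = 1.59

Ksp = 10^(−6.31) = 4.898×10^-7
Ω = [Ca²⁺][CO3²⁻]/Ksp = (6.72×10^-3)(0.116×10^-3) / 4.898×10^-7 = 1.59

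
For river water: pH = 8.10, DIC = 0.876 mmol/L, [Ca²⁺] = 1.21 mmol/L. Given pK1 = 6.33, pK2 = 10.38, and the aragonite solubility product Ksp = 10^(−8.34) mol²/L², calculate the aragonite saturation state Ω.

α₂ = 1 / (1 + [H⁺]/K2 + [H⁺]²/(K1K2)) = 1 / (1 + 10^+2.28 + 10^+0.51)
   = 1 / (1 + 190.55 + 3.2359) = 1/194.78 = 0.005134
[CO3²⁻] = α₂ × DIC = 0.005134 × 0.876 = 0.004497 mmol/L = 4.497 μmol/L
Ksp = 10^(−8.34) = 4.571×10^-9
Ω = [Ca²⁺][CO3²⁻]/Ksp = (1.21×10^-3)(4.497×10^-6) / 4.571×10^-9 = 1.19

Ω = 1.19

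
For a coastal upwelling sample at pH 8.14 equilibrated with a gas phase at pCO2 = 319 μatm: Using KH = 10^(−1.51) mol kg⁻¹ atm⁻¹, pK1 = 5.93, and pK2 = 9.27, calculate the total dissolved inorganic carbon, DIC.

DIC = 1.73 mmol/kg

[CO2*] = KH · pCO2 = 10^(−1.51) × 319×10^-6 = 9.858×10^-6 mol/kg
α₀ = 1/(1 + K1/[H⁺] + K1K2/[H⁺]²) = 1/(1 + 10^+2.21 + 10^+1.08) = 0.005708
DIC = [CO2*]/α₀ = 9.858×10^-6 / 0.005708 = 1.73 mmol/kg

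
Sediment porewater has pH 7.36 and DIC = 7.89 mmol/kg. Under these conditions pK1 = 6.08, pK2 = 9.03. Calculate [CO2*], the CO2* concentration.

[CO2*] = 0.386 mmol/kg

α₀ = 1 / (1 + K1/[H⁺] + K1K2/[H⁺]²) = 1 / (1 + 10^+1.28 + 10^-0.39)
   = 1 / (1 + 19.055 + 0.40738) = 1/20.462 = 0.04887
[CO2*] = α₀ × DIC = 0.04887 × 7.89 = 0.386 mmol/kg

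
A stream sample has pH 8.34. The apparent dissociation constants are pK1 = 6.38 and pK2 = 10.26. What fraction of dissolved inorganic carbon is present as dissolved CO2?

α₀ = 0.0107

α₀ = 1 / (1 + K1/[H⁺] + K1K2/[H⁺]²) = 1 / (1 + 10^+1.96 + 10^+0.04)
   = 1 / (1 + 91.201 + 1.0965) = 1/93.298 = 0.01072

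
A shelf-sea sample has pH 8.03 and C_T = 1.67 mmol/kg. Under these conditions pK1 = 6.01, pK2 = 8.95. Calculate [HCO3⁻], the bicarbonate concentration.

[HCO3⁻] = 1.48 mmol/kg

α₁ = 1 / (1 + [H⁺]/K1 + K2/[H⁺]) = 1 / (1 + 10^-2.02 + 10^-0.92)
   = 1 / (1 + 0.0095499 + 0.12023) = 1/1.1298 = 0.8851
[HCO3⁻] = α₁ × DIC = 0.8851 × 1.67 = 1.48 mmol/kg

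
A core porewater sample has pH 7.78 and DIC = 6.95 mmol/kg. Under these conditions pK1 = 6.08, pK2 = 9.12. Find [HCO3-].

α₁ = 1 / (1 + [H⁺]/K1 + K2/[H⁺]) = 1 / (1 + 10^-1.70 + 10^-1.34)
   = 1 / (1 + 0.019953 + 0.045709) = 1/1.0657 = 0.9384
[HCO3⁻] = α₁ × DIC = 0.9384 × 6.95 = 6.52 mmol/kg

[HCO3⁻] = 6.52 mmol/kg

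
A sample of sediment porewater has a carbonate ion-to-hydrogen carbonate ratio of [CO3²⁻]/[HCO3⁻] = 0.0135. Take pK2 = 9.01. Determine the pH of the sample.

pH = 7.14

From K2 = [H⁺][CO3²⁻]/[HCO3⁻]:  pH = pK2 + log₁₀([CO3²⁻]/[HCO3⁻])
log₁₀(0.0135) = -1.870
pH = 9.01 + (-1.870) = 7.14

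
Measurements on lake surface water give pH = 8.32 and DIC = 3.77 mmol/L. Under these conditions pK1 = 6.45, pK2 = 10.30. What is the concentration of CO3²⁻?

α₂ = 1 / (1 + [H⁺]/K2 + [H⁺]²/(K1K2)) = 1 / (1 + 10^+1.98 + 10^+0.11)
   = 1 / (1 + 95.499 + 1.2882) = 1/97.788 = 0.01023
[CO3²⁻] = α₂ × DIC = 0.01023 × 3.77 = 0.0386 mmol/L

[CO3²⁻] = 0.0386 mmol/L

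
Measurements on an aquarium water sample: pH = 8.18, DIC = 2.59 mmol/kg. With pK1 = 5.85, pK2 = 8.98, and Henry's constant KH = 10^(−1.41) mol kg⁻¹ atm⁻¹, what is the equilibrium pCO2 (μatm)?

pCO2 = 268 μatm

α₀ = 1 / (1 + K1/[H⁺] + K1K2/[H⁺]²) = 1 / (1 + 10^+2.33 + 10^+1.53)
   = 1 / (1 + 213.80 + 33.884) = 1/248.68 = 0.004021
[CO2*] = α₀ × DIC = 0.004021 × 2.59 = 0.01041 mmol/kg = 10.41 μmol/kg
pCO2 = [CO2*]/KH = 1.041×10^-5 / 3.890×10^-2 = 268 μatm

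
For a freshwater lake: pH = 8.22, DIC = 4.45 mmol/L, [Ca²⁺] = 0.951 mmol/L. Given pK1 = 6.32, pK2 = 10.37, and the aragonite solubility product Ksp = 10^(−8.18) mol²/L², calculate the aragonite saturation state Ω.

Ω = 4.45

α₂ = 1 / (1 + [H⁺]/K2 + [H⁺]²/(K1K2)) = 1 / (1 + 10^+2.15 + 10^+0.25)
   = 1 / (1 + 141.25 + 1.7783) = 1/144.03 = 0.006943
[CO3²⁻] = α₂ × DIC = 0.006943 × 4.45 = 0.03090 mmol/L
Ksp = 10^(−8.18) = 6.607×10^-9
Ω = [Ca²⁺][CO3²⁻]/Ksp = (0.951×10^-3)(3.090×10^-5) / 6.607×10^-9 = 4.45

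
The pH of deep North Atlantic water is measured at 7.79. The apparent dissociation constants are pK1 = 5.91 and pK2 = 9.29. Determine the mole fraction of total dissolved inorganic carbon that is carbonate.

α₂ = 1 / (1 + [H⁺]/K2 + [H⁺]²/(K1K2)) = 1 / (1 + 10^+1.50 + 10^-0.38)
   = 1 / (1 + 31.623 + 0.41687) = 1/33.040 = 0.03027

α₂ = 0.0303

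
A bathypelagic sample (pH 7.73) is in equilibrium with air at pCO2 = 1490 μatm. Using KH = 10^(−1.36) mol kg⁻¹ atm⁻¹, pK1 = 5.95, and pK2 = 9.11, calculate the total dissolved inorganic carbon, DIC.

DIC = 4.15 mmol/kg

[CO2*] = KH · pCO2 = 10^(−1.36) × 1490×10^-6 = 6.504×10^-5 mol/kg
α₀ = 1/(1 + K1/[H⁺] + K1K2/[H⁺]²) = 1/(1 + 10^+1.78 + 10^+0.40) = 0.01568
DIC = [CO2*]/α₀ = 6.504×10^-5 / 0.01568 = 4.15 mmol/kg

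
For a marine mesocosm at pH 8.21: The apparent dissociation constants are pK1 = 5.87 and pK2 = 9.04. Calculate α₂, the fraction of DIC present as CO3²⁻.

α₂ = 0.128

α₂ = 1 / (1 + [H⁺]/K2 + [H⁺]²/(K1K2)) = 1 / (1 + 10^+0.83 + 10^-1.51)
   = 1 / (1 + 6.7608 + 0.030903) = 1/7.7917 = 0.1283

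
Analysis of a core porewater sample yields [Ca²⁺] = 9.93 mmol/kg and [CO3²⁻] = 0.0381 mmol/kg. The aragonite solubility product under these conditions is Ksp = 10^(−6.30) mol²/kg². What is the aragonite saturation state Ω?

Ksp = 10^(−6.30) = 5.012×10^-7
Ω = [Ca²⁺][CO3²⁻]/Ksp = (9.93×10^-3)(0.0381×10^-3) / 5.012×10^-7 = 0.755

Ω = 0.755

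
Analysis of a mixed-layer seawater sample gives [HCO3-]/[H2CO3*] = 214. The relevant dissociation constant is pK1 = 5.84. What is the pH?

From K1 = [H⁺][HCO3-]/[H2CO3*]:  pH = pK1 + log₁₀([HCO3-]/[H2CO3*])
log₁₀(214) = +2.330
pH = 5.84 + (+2.330) = 8.17

pH = 8.17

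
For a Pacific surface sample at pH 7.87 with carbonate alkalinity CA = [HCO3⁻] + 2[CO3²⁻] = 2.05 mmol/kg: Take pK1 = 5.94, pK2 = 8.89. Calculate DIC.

CA = [HCO3⁻] + 2[CO3²⁻] = (α₁ + 2α₂)·DIC
At pH 7.87: [H⁺]/K1 = 10^-1.93 = 0.011749, K2/[H⁺] = 10^-1.02 = 0.095499
α₁ = 1/(1 + 0.011749 + 0.095499) = 1/1.1072 = 0.9031; α₂ = α₁·K2/[H⁺] = 0.08625
α₁ + 2α₂ = 1.0756
DIC = CA / (α₁ + 2α₂) = 2.05 / 1.0756 = 1.91 mmol/kg

DIC = 1.91 mmol/kg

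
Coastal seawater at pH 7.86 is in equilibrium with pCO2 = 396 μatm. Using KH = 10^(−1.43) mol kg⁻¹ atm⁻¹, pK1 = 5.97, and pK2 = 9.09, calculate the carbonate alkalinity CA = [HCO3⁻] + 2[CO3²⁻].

[CO2*] = KH · pCO2 = 10^(−1.43) × 396×10^-6 = 1.471×10^-5 mol/kg
α₀ = 1/(1 + K1/[H⁺] + K1K2/[H⁺]²) = 1/(1 + 10^+1.89 + 10^+0.66) = 0.01202
DIC = [CO2*]/α₀ = 1.471×10^-5 / 0.01202 = 1.224 mmol/kg
CA = (α₁ + 2α₂)·DIC = (0.9330 + 2×0.05494) × 1.224 = 1.28 mmol/kg

CA = 1.28 mmol/kg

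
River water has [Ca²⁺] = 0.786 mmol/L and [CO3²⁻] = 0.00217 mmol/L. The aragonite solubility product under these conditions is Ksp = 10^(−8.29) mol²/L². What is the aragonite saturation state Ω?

Ω = 0.333

Ksp = 10^(−8.29) = 5.129×10^-9
Ω = [Ca²⁺][CO3²⁻]/Ksp = (0.786×10^-3)(0.00217×10^-3) / 5.129×10^-9 = 0.333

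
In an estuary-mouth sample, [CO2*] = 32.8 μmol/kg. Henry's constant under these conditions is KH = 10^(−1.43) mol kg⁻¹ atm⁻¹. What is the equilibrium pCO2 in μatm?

KH = 10^(−1.43) = 3.715×10^-2 mol kg⁻¹ atm⁻¹
pCO2 = [CO2*]/KH = 32.8×10^-6 / 3.715×10^-2 = 8.83×10^-4 atm = 883 μatm

pCO2 = 883 μatm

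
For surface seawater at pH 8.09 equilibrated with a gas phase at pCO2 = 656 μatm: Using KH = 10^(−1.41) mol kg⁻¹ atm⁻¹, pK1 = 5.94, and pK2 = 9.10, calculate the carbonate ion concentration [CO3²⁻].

[CO2*] = KH · pCO2 = 10^(−1.41) × 656×10^-6 = 2.552×10^-5 mol/kg
α₀ = 1/(1 + K1/[H⁺] + K1K2/[H⁺]²) = 1/(1 + 10^+2.15 + 10^+1.14) = 0.006408
DIC = [CO2*]/α₀ = 2.552×10^-5 / 0.006408 = 3.983 mmol/kg
[CO3²⁻] = α₂·DIC; α₂ = 0.08845, so [CO3²⁻] = 0.08845 × 3.983 = 0.352 mmol/kg

[CO3²⁻] = 0.352 mmol/kg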